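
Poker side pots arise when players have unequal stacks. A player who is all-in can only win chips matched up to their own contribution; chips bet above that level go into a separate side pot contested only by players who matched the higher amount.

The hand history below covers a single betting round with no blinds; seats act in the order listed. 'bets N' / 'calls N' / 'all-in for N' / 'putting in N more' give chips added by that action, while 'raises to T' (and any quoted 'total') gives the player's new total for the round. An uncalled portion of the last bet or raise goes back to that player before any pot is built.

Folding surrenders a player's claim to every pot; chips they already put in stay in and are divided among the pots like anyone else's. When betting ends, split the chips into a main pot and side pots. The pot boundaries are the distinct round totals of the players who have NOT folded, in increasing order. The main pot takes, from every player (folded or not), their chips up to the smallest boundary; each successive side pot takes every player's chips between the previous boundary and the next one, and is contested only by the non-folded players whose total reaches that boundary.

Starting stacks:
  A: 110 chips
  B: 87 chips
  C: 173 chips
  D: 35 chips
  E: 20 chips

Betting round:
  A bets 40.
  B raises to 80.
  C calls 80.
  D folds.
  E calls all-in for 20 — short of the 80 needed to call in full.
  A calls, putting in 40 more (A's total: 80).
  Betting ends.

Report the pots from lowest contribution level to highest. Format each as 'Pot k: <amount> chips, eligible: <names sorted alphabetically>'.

Contributions: A=80, B=80, C=80, E=20
Folded: D
Pot levels (distinct totals of non-folded players): 20, 80
Layer 1-20: 20 each from A, B, C, E = 20*4 = 80 chips; eligible A, B, C, E
Layer 21-80: 60 each from A, B, C = 60*3 = 180 chips; eligible A, B, C

Pot 1: 80 chips, eligible: A, B, C, E
Pot 2: 180 chips, eligible: A, B, C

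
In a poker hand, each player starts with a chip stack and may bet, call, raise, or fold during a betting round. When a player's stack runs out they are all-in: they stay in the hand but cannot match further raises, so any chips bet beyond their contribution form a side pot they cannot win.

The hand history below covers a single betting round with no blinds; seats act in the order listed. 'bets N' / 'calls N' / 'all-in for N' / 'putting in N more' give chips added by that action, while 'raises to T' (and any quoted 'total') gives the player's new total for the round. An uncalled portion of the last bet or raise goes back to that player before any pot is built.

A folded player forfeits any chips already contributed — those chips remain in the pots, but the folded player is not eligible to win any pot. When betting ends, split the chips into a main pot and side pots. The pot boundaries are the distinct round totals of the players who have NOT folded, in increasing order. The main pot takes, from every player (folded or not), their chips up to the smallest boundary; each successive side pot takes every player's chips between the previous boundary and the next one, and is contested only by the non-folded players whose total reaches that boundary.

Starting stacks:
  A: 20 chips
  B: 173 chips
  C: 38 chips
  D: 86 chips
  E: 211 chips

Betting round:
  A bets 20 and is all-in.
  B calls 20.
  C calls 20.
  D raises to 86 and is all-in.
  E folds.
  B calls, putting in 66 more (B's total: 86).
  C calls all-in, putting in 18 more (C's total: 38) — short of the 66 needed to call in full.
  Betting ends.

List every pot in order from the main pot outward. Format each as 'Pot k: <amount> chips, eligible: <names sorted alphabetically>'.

Pot 1: 80 chips, eligible: A, B, C, D
Pot 2: 54 chips, eligible: B, C, D
Pot 3: 96 chips, eligible: B, D

Derivation:
Contributions: A=20, B=86, C=38, D=86
Folded: E
Pot levels (distinct totals of non-folded players): 20, 38, 86
Layer 1-20: 20 each from A, B, C, D = 20*4 = 80 chips; eligible A, B, C, D
Layer 21-38: 18 each from B, C, D = 18*3 = 54 chips; eligible B, C, D
Layer 39-86: 48 each from B, D = 48*2 = 96 chips; eligible B, D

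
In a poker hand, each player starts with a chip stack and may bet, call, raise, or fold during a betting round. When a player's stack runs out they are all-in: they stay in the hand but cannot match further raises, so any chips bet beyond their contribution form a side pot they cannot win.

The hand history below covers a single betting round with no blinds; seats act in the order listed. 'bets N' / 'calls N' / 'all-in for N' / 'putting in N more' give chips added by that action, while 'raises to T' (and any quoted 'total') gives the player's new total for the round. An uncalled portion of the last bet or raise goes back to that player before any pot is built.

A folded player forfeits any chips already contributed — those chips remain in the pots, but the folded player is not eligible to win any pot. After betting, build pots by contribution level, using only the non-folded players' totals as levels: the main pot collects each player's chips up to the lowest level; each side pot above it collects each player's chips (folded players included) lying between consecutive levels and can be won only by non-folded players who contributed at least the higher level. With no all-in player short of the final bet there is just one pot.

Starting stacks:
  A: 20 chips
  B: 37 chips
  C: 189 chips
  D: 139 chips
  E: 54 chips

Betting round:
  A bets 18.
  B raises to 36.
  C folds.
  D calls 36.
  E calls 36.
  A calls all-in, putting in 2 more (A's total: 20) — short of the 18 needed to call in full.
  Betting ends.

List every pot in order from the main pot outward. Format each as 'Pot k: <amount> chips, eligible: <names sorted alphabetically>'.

Contributions: A=20, B=36, D=36, E=36
Folded: C
Pot levels (distinct totals of non-folded players): 20, 36
Layer 1-20: 20 each from A, B, D, E = 20*4 = 80 chips; eligible A, B, D, E
Layer 21-36: 16 each from B, D, E = 16*3 = 48 chips; eligible B, D, E

Pot 1: 80 chips, eligible: A, B, D, E
Pot 2: 48 chips, eligible: B, D, E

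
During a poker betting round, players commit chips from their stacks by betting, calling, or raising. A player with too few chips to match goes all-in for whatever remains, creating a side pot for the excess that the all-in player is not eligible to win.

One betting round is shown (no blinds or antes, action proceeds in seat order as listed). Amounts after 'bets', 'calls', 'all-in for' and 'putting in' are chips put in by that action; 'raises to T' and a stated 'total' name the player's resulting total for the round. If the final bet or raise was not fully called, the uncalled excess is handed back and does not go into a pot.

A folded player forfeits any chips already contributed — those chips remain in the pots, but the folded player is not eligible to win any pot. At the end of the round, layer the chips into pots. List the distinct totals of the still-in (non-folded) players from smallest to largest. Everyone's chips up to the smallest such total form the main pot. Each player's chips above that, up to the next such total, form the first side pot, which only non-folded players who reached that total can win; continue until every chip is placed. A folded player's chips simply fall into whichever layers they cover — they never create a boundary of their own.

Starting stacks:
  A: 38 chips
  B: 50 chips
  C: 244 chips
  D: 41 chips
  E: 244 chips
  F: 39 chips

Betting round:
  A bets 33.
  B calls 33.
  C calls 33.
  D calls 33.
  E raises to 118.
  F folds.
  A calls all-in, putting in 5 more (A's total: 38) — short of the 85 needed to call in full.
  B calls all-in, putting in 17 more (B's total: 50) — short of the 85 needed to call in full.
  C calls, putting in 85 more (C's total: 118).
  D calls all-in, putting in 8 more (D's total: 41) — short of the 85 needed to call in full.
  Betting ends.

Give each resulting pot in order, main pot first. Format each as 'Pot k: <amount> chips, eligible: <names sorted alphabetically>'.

Contributions: A=38, B=50, C=118, D=41, E=118
Folded: F
Pot levels (distinct totals of non-folded players): 38, 41, 50, 118
Layer 1-38: 38 each from A, B, C, D, E = 38*5 = 190 chips; eligible A, B, C, D, E
Layer 39-41: 3 each from B, C, D, E = 3*4 = 12 chips; eligible B, C, D, E
Layer 42-50: 9 each from B, C, E = 9*3 = 27 chips; eligible B, C, E
Layer 51-118: 68 each from C, E = 68*2 = 136 chips; eligible C, E

Pot 1: 190 chips, eligible: A, B, C, D, E
Pot 2: 12 chips, eligible: B, C, D, E
Pot 3: 27 chips, eligible: B, C, E
Pot 4: 136 chips, eligible: C, E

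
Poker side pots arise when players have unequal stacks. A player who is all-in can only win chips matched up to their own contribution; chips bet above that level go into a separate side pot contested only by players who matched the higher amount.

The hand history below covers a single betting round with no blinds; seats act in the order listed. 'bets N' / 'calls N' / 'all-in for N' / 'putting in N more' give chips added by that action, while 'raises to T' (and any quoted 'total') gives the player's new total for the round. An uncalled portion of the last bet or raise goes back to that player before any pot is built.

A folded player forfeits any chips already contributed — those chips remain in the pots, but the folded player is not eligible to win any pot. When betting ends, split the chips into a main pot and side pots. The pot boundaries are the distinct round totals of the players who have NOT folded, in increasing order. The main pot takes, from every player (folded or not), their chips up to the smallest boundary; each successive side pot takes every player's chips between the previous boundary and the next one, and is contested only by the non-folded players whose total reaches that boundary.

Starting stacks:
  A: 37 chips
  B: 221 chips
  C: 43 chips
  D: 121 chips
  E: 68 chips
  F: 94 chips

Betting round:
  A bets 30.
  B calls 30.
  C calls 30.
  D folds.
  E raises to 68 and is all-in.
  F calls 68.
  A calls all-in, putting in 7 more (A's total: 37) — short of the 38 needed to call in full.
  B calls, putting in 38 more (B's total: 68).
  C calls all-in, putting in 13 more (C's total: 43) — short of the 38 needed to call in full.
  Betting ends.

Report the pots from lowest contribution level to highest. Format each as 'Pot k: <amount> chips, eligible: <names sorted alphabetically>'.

Contributions: A=37, B=68, C=43, E=68, F=68
Folded: D
Pot levels (distinct totals of non-folded players): 37, 43, 68
Layer 1-37: 37 each from A, B, C, E, F = 37*5 = 185 chips; eligible A, B, C, E, F
Layer 38-43: 6 each from B, C, E, F = 6*4 = 24 chips; eligible B, C, E, F
Layer 44-68: 25 each from B, E, F = 25*3 = 75 chips; eligible B, E, F

Pot 1: 185 chips, eligible: A, B, C, E, F
Pot 2: 24 chips, eligible: B, C, E, F
Pot 3: 75 chips, eligible: B, E, F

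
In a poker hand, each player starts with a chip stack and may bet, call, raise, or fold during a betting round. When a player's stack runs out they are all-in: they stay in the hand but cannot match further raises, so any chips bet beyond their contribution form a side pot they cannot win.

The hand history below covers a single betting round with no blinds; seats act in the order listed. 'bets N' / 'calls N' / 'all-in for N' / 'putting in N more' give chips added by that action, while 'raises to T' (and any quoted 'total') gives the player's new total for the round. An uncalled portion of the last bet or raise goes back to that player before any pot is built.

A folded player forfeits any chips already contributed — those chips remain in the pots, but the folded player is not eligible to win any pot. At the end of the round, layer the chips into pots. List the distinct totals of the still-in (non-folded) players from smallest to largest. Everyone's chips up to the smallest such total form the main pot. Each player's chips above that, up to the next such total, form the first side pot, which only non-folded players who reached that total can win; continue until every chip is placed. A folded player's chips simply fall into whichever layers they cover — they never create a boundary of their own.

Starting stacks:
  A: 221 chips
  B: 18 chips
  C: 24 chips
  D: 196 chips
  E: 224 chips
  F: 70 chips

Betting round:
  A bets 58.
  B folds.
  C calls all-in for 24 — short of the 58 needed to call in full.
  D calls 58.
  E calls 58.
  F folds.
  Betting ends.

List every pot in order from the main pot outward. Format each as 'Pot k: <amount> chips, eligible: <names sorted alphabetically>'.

Pot 1: 96 chips, eligible: A, C, D, E
Pot 2: 102 chips, eligible: A, D, E

Derivation:
Contributions: A=58, C=24, D=58, E=58
Folded: B, F
Pot levels (distinct totals of non-folded players): 24, 58
Layer 1-24: 24 each from A, C, D, E = 24*4 = 96 chips; eligible A, C, D, E
Layer 25-58: 34 each from A, D, E = 34*3 = 102 chips; eligible A, D, E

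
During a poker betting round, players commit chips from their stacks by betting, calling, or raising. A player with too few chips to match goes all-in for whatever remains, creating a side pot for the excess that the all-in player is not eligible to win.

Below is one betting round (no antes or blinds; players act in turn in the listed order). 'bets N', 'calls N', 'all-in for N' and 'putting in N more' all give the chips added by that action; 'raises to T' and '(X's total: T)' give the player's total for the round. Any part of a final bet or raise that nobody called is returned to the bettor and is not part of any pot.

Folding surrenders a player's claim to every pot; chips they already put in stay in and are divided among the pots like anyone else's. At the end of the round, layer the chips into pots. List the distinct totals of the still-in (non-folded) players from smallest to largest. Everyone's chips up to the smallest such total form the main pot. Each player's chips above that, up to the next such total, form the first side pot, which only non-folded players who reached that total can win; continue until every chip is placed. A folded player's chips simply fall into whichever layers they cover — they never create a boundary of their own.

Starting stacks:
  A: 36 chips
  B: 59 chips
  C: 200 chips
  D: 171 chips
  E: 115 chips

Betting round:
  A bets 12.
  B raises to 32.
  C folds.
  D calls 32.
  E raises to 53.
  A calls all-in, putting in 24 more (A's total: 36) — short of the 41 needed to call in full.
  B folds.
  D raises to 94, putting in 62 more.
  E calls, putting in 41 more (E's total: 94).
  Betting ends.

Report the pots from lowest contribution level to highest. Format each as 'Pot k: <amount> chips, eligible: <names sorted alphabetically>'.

Pot 1: 140 chips, eligible: A, D, E
Pot 2: 116 chips, eligible: D, E

Derivation:
Contributions: A=36, B=32, D=94, E=94
Folded: B, C
Pot levels (distinct totals of non-folded players): 36, 94
Layer 1-36: A 36 + B 32 + D 36 + E 36 = 140 chips; eligible A, D, E
Layer 37-94: 58 each from D, E = 58*2 = 116 chips; eligible D, E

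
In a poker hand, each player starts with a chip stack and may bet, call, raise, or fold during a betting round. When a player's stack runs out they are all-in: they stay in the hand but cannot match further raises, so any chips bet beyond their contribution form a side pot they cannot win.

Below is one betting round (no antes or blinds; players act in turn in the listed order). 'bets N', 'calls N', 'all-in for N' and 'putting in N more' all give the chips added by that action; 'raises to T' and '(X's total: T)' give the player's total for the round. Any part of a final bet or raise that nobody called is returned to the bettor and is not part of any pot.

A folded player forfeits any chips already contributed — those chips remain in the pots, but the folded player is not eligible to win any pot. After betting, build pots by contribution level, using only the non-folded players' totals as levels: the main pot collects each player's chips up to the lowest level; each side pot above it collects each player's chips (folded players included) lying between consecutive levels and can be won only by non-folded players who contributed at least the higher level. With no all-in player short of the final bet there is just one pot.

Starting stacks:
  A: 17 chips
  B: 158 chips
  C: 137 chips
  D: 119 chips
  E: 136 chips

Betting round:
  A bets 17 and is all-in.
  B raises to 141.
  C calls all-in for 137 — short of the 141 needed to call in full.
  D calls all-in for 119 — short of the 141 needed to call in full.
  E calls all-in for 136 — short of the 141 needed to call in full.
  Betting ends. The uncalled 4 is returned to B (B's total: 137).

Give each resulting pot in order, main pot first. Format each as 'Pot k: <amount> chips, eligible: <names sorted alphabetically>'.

Contributions (after 4 returned to B): A=17, B=137, C=137, D=119, E=136
Pot levels (distinct totals of non-folded players): 17, 119, 136, 137
Layer 1-17: 17 each from A, B, C, D, E = 17*5 = 85 chips; eligible A, B, C, D, E
Layer 18-119: 102 each from B, C, D, E = 102*4 = 408 chips; eligible B, C, D, E
Layer 120-136: 17 each from B, C, E = 17*3 = 51 chips; eligible B, C, E
Layer 137-137: 1 each from B, C = 1*2 = 2 chips; eligible B, C

Pot 1: 85 chips, eligible: A, B, C, D, E
Pot 2: 408 chips, eligible: B, C, D, E
Pot 3: 51 chips, eligible: B, C, E
Pot 4: 2 chips, eligible: B, C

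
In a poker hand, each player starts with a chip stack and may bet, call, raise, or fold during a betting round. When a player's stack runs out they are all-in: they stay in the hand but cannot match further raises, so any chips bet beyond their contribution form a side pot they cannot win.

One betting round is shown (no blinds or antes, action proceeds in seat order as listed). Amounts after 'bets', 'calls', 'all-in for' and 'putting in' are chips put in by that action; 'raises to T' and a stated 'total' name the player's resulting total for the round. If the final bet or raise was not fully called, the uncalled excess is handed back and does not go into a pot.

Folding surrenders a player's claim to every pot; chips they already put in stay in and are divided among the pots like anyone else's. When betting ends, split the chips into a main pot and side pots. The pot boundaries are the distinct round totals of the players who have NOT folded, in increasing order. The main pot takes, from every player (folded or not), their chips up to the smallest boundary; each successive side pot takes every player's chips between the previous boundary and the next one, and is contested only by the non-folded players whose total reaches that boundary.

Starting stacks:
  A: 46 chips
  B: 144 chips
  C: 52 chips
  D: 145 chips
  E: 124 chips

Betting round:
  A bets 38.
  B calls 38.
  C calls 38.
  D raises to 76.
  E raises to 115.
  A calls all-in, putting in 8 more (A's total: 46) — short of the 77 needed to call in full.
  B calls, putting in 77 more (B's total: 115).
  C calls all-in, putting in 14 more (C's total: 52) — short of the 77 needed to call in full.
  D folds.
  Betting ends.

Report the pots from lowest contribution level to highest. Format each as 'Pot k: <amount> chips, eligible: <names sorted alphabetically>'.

Contributions: A=46, B=115, C=52, D=76, E=115
Folded: D
Pot levels (distinct totals of non-folded players): 46, 52, 115
Layer 1-46: 46 each from A, B, C, D, E = 46*5 = 230 chips; eligible A, B, C, E
Layer 47-52: 6 each from B, C, D, E = 6*4 = 24 chips; eligible B, C, E
Layer 53-115: B 63 + D 24 + E 63 = 150 chips; eligible B, E

Pot 1: 230 chips, eligible: A, B, C, E
Pot 2: 24 chips, eligible: B, C, E
Pot 3: 150 chips, eligible: B, E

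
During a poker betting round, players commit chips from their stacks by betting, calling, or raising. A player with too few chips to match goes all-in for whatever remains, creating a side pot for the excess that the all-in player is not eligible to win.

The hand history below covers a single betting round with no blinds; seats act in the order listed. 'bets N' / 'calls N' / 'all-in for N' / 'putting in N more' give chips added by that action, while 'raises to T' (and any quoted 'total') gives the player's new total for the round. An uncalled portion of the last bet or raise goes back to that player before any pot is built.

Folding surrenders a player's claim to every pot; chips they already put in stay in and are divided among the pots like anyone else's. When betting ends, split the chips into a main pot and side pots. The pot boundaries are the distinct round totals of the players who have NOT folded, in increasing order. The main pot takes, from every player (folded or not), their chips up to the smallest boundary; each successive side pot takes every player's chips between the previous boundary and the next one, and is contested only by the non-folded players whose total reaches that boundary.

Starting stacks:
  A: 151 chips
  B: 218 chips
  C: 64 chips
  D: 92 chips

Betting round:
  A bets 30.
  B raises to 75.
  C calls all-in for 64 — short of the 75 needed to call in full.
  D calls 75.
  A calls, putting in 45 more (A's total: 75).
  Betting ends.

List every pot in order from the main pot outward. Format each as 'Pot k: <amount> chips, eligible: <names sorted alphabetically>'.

Pot 1: 256 chips, eligible: A, B, C, D
Pot 2: 33 chips, eligible: A, B, D

Derivation:
Contributions: A=75, B=75, C=64, D=75
Pot levels (distinct totals of non-folded players): 64, 75
Layer 1-64: 64 each from A, B, C, D = 64*4 = 256 chips; eligible A, B, C, D
Layer 65-75: 11 each from A, B, D = 11*3 = 33 chips; eligible A, B, D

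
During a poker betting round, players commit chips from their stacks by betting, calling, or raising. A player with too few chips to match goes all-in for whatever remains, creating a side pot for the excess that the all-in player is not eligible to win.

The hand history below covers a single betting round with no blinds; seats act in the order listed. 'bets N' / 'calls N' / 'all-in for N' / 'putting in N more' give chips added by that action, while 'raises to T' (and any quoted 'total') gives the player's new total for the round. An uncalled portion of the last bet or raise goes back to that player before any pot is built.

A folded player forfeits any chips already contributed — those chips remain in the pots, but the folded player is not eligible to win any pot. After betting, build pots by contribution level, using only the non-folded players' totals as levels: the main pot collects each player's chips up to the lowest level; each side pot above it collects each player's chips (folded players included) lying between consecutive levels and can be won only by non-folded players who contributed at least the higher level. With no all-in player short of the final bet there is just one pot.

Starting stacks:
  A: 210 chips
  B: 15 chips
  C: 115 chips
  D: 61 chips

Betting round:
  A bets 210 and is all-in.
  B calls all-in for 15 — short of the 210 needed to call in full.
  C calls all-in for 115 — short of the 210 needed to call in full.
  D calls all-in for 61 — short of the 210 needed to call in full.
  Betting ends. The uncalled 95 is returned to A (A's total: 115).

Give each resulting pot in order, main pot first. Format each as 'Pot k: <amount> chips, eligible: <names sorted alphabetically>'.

Contributions (after 95 returned to A): A=115, B=15, C=115, D=61
Pot levels (distinct totals of non-folded players): 15, 61, 115
Layer 1-15: 15 each from A, B, C, D = 15*4 = 60 chips; eligible A, B, C, D
Layer 16-61: 46 each from A, C, D = 46*3 = 138 chips; eligible A, C, D
Layer 62-115: 54 each from A, C = 54*2 = 108 chips; eligible A, C

Pot 1: 60 chips, eligible: A, B, C, D
Pot 2: 138 chips, eligible: A, C, D
Pot 3: 108 chips, eligible: A, C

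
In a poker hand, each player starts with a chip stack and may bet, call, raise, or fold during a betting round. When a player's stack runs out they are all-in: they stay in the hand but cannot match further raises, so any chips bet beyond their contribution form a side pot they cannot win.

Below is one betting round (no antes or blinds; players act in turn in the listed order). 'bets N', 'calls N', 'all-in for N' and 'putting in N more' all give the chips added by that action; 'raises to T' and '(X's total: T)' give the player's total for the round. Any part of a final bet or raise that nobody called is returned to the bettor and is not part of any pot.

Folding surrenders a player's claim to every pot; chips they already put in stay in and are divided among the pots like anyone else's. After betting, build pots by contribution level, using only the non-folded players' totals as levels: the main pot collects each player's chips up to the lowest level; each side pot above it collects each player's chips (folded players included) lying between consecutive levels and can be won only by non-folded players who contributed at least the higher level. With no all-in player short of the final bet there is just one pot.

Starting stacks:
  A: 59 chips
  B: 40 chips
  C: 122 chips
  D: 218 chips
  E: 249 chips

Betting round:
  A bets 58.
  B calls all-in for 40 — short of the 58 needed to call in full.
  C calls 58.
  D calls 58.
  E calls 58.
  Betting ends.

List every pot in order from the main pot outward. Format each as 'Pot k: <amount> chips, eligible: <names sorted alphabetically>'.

Contributions: A=58, B=40, C=58, D=58, E=58
Pot levels (distinct totals of non-folded players): 40, 58
Layer 1-40: 40 each from A, B, C, D, E = 40*5 = 200 chips; eligible A, B, C, D, E
Layer 41-58: 18 each from A, C, D, E = 18*4 = 72 chips; eligible A, C, D, E

Pot 1: 200 chips, eligible: A, B, C, D, E
Pot 2: 72 chips, eligible: A, C, D, E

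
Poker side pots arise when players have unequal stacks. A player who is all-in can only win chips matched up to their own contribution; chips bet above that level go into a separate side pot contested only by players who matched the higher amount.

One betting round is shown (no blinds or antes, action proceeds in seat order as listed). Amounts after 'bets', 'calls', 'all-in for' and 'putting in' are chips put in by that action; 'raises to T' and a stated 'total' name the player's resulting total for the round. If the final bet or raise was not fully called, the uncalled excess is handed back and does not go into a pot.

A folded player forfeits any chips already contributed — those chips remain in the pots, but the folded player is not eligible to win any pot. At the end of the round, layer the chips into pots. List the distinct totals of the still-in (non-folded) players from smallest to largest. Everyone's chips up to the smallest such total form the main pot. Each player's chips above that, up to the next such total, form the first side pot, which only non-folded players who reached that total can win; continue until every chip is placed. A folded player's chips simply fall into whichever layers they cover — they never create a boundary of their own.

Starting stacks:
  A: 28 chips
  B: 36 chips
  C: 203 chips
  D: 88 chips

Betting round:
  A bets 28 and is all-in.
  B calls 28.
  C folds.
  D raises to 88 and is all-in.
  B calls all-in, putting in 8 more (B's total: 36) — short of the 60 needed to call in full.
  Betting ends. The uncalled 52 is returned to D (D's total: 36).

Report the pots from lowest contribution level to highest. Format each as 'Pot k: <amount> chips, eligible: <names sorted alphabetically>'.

Contributions (after 52 returned to D): A=28, B=36, D=36
Folded: C
Pot levels (distinct totals of non-folded players): 28, 36
Layer 1-28: 28 each from A, B, D = 28*3 = 84 chips; eligible A, B, D
Layer 29-36: 8 each from B, D = 8*2 = 16 chips; eligible B, D

Pot 1: 84 chips, eligible: A, B, D
Pot 2: 16 chips, eligible: B, D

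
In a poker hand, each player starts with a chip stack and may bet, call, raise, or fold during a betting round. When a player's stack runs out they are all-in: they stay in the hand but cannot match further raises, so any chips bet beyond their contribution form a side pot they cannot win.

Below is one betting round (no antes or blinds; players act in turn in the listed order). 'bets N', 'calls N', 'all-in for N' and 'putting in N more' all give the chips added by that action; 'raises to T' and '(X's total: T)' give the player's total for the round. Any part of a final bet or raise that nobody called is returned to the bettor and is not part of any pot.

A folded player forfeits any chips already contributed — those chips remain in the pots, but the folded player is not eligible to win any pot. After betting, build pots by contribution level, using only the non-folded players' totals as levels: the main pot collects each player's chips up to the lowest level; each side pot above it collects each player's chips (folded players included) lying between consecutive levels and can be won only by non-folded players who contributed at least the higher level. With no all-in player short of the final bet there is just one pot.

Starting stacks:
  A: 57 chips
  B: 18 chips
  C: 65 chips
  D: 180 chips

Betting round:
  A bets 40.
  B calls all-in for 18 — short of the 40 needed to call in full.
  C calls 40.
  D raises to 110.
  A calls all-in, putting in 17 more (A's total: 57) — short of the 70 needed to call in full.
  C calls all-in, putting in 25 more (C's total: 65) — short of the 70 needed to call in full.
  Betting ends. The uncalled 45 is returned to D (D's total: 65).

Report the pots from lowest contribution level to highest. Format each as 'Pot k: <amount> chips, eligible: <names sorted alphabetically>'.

Pot 1: 72 chips, eligible: A, B, C, D
Pot 2: 117 chips, eligible: A, C, D
Pot 3: 16 chips, eligible: C, D

Derivation:
Contributions (after 45 returned to D): A=57, B=18, C=65, D=65
Pot levels (distinct totals of non-folded players): 18, 57, 65
Layer 1-18: 18 each from A, B, C, D = 18*4 = 72 chips; eligible A, B, C, D
Layer 19-57: 39 each from A, C, D = 39*3 = 117 chips; eligible A, C, D
Layer 58-65: 8 each from C, D = 8*2 = 16 chips; eligible C, D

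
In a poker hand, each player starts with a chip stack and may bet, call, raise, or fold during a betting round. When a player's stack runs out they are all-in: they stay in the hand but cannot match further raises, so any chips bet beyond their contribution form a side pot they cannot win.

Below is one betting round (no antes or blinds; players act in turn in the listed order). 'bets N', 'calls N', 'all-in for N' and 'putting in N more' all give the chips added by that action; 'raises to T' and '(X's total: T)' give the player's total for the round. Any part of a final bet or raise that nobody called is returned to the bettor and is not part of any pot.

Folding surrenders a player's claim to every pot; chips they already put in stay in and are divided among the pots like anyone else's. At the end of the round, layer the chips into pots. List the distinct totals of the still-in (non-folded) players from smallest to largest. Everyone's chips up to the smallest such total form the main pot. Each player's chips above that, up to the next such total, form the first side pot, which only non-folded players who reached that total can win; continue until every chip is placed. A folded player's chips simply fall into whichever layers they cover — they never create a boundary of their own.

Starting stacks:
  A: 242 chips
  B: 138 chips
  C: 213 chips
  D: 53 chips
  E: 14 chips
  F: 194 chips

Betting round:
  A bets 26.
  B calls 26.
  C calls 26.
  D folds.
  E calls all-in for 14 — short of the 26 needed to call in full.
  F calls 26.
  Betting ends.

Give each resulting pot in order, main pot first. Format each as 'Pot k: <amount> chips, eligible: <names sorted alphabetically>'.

Pot 1: 70 chips, eligible: A, B, C, E, F
Pot 2: 48 chips, eligible: A, B, C, F

Derivation:
Contributions: A=26, B=26, C=26, E=14, F=26
Folded: D
Pot levels (distinct totals of non-folded players): 14, 26
Layer 1-14: 14 each from A, B, C, E, F = 14*5 = 70 chips; eligible A, B, C, E, F
Layer 15-26: 12 each from A, B, C, F = 12*4 = 48 chips; eligible A, B, C, F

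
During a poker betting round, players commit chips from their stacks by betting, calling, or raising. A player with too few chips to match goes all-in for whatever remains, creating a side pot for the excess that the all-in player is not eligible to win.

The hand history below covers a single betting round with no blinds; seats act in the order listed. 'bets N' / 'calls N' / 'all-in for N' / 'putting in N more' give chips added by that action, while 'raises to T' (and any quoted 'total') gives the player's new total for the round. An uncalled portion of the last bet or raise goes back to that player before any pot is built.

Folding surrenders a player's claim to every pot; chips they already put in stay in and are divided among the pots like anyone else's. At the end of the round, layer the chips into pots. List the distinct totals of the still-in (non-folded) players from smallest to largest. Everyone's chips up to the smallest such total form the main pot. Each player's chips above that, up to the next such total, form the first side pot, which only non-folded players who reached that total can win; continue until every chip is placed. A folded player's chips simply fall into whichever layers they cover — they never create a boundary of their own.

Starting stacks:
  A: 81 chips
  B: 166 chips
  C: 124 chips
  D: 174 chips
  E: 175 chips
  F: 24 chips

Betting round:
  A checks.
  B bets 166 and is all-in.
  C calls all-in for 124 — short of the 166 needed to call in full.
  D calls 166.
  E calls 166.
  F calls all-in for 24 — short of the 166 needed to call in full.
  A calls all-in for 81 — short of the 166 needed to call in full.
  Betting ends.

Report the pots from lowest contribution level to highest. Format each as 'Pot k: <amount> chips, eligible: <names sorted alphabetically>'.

Pot 1: 144 chips, eligible: A, B, C, D, E, F
Pot 2: 285 chips, eligible: A, B, C, D, E
Pot 3: 172 chips, eligible: B, C, D, E
Pot 4: 126 chips, eligible: B, D, E

Derivation:
Contributions: A=81, B=166, C=124, D=166, E=166, F=24
Pot levels (distinct totals of non-folded players): 24, 81, 124, 166
Layer 1-24: 24 each from A, B, C, D, E, F = 24*6 = 144 chips; eligible A, B, C, D, E, F
Layer 25-81: 57 each from A, B, C, D, E = 57*5 = 285 chips; eligible A, B, C, D, E
Layer 82-124: 43 each from B, C, D, E = 43*4 = 172 chips; eligible B, C, D, E
Layer 125-166: 42 each from B, D, E = 42*3 = 126 chips; eligible B, D, E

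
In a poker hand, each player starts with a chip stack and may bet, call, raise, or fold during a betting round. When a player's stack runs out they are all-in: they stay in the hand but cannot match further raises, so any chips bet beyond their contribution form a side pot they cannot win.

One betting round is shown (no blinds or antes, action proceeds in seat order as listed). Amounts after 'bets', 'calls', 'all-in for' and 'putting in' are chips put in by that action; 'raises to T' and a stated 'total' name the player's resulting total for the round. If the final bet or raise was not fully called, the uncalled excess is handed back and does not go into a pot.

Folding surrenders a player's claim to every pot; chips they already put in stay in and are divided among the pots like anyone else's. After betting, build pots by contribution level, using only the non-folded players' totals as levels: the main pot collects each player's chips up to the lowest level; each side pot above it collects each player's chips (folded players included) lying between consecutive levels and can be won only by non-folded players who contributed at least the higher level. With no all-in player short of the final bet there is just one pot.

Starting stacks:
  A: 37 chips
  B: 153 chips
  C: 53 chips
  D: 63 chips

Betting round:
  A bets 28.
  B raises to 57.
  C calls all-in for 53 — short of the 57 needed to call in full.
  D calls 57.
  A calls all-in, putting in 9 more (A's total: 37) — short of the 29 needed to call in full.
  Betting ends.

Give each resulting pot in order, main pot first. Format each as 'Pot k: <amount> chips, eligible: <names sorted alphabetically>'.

Contributions: A=37, B=57, C=53, D=57
Pot levels (distinct totals of non-folded players): 37, 53, 57
Layer 1-37: 37 each from A, B, C, D = 37*4 = 148 chips; eligible A, B, C, D
Layer 38-53: 16 each from B, C, D = 16*3 = 48 chips; eligible B, C, D
Layer 54-57: 4 each from B, D = 4*2 = 8 chips; eligible B, D

Pot 1: 148 chips, eligible: A, B, C, D
Pot 2: 48 chips, eligible: B, C, D
Pot 3: 8 chips, eligible: B, D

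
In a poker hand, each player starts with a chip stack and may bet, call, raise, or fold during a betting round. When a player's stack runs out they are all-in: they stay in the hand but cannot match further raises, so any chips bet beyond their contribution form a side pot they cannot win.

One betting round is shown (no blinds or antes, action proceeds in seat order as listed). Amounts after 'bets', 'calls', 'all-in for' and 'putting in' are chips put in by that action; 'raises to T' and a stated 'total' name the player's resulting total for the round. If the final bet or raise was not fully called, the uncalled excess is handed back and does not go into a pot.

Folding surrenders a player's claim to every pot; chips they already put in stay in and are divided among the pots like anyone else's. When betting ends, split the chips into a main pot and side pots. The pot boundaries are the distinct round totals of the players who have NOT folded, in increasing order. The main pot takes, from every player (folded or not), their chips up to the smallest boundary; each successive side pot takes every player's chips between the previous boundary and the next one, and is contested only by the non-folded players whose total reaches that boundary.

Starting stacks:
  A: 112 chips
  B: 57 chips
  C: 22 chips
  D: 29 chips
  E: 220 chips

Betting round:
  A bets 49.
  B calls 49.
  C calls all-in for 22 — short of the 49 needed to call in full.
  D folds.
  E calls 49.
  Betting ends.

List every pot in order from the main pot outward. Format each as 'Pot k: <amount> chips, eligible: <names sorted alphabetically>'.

Contributions: A=49, B=49, C=22, E=49
Folded: D
Pot levels (distinct totals of non-folded players): 22, 49
Layer 1-22: 22 each from A, B, C, E = 22*4 = 88 chips; eligible A, B, C, E
Layer 23-49: 27 each from A, B, E = 27*3 = 81 chips; eligible A, B, E

Pot 1: 88 chips, eligible: A, B, C, E
Pot 2: 81 chips, eligible: A, B, E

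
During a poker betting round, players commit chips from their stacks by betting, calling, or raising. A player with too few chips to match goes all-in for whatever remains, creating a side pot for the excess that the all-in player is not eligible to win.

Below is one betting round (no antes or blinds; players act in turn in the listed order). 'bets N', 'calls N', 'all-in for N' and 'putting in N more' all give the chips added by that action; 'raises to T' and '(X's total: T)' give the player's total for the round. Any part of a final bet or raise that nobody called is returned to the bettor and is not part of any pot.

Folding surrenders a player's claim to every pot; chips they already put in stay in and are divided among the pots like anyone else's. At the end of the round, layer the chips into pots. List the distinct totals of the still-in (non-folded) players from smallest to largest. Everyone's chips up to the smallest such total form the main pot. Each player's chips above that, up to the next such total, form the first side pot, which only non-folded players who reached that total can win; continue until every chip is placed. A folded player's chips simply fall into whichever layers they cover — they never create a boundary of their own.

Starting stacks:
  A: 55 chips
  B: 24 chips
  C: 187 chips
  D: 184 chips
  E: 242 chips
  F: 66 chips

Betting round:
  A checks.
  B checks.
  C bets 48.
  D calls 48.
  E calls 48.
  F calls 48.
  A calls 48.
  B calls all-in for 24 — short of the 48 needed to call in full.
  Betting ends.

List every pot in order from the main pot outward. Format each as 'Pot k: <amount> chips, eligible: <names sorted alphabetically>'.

Pot 1: 144 chips, eligible: A, B, C, D, E, F
Pot 2: 120 chips, eligible: A, C, D, E, F

Derivation:
Contributions: A=48, B=24, C=48, D=48, E=48, F=48
Pot levels (distinct totals of non-folded players): 24, 48
Layer 1-24: 24 each from A, B, C, D, E, F = 24*6 = 144 chips; eligible A, B, C, D, E, F
Layer 25-48: 24 each from A, C, D, E, F = 24*5 = 120 chips; eligible A, C, D, E, F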